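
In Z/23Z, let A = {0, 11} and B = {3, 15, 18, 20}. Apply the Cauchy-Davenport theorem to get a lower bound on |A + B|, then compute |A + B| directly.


Cauchy-Davenport: |A + B| ≥ min(p, |A| + |B| - 1) for A, B nonempty in Z/pZ.
|A| = 2, |B| = 4, p = 23.
CD lower bound = min(23, 2 + 4 - 1) = min(23, 5) = 5.
Compute A + B mod 23 directly:
a = 0: 0+3=3, 0+15=15, 0+18=18, 0+20=20
a = 11: 11+3=14, 11+15=3, 11+18=6, 11+20=8
A + B = {3, 6, 8, 14, 15, 18, 20}, so |A + B| = 7.
Verify: 7 ≥ 5? Yes ✓.

CD lower bound = 5, actual |A + B| = 7.


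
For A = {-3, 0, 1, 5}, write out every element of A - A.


A - A = {a - a' : a, a' ∈ A}.
Compute a - a' for each ordered pair (a, a'):
a = -3: -3--3=0, -3-0=-3, -3-1=-4, -3-5=-8
a = 0: 0--3=3, 0-0=0, 0-1=-1, 0-5=-5
a = 1: 1--3=4, 1-0=1, 1-1=0, 1-5=-4
a = 5: 5--3=8, 5-0=5, 5-1=4, 5-5=0
Collecting distinct values (and noting 0 appears from a-a):
A - A = {-8, -5, -4, -3, -1, 0, 1, 3, 4, 5, 8}
|A - A| = 11

A - A = {-8, -5, -4, -3, -1, 0, 1, 3, 4, 5, 8}


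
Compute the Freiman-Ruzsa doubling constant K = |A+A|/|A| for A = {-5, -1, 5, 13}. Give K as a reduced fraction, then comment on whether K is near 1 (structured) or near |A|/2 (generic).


|A| = 4.
Compute A + A by enumerating all 16 pairs.
A + A = {-10, -6, -2, 0, 4, 8, 10, 12, 18, 26}, so |A + A| = 10.
K = |A + A| / |A| = 10/4 = 5/2 ≈ 2.5000.
Reference: AP of size 4 gives K = 7/4 ≈ 1.7500; a fully generic set of size 4 gives K ≈ 2.5000.

|A| = 4, |A + A| = 10, K = 10/4 = 5/2.


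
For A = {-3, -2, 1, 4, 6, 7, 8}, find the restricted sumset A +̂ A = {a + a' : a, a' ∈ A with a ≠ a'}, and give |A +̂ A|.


Restricted sumset: A +̂ A = {a + a' : a ∈ A, a' ∈ A, a ≠ a'}.
Equivalently, take A + A and drop any sum 2a that is achievable ONLY as a + a for a ∈ A (i.e. sums representable only with equal summands).
Enumerate pairs (a, a') with a < a' (symmetric, so each unordered pair gives one sum; this covers all a ≠ a'):
  -3 + -2 = -5
  -3 + 1 = -2
  -3 + 4 = 1
  -3 + 6 = 3
  -3 + 7 = 4
  -3 + 8 = 5
  -2 + 1 = -1
  -2 + 4 = 2
  -2 + 6 = 4
  -2 + 7 = 5
  -2 + 8 = 6
  1 + 4 = 5
  1 + 6 = 7
  1 + 7 = 8
  1 + 8 = 9
  4 + 6 = 10
  4 + 7 = 11
  4 + 8 = 12
  6 + 7 = 13
  6 + 8 = 14
  7 + 8 = 15
Collected distinct sums: {-5, -2, -1, 1, 2, 3, 4, 5, 6, 7, 8, 9, 10, 11, 12, 13, 14, 15}
|A +̂ A| = 18
(Reference bound: |A +̂ A| ≥ 2|A| - 3 for |A| ≥ 2, with |A| = 7 giving ≥ 11.)

|A +̂ A| = 18


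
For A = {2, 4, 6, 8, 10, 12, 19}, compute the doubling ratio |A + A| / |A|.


|A| = 7.
Compute A + A by enumerating all 49 pairs.
A + A = {4, 6, 8, 10, 12, 14, 16, 18, 20, 21, 22, 23, 24, 25, 27, 29, 31, 38}, so |A + A| = 18.
K = |A + A| / |A| = 18/7 (already in lowest terms) ≈ 2.5714.
Reference: AP of size 7 gives K = 13/7 ≈ 1.8571; a fully generic set of size 7 gives K ≈ 4.0000.

|A| = 7, |A + A| = 18, K = 18/7.


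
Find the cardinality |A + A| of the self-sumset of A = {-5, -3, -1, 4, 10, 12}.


A + A = {a + a' : a, a' ∈ A}; |A| = 6.
General bounds: 2|A| - 1 ≤ |A + A| ≤ |A|(|A|+1)/2, i.e. 11 ≤ |A + A| ≤ 21.
Lower bound 2|A|-1 is attained iff A is an arithmetic progression.
Enumerate sums a + a' for a ≤ a' (symmetric, so this suffices):
a = -5: -5+-5=-10, -5+-3=-8, -5+-1=-6, -5+4=-1, -5+10=5, -5+12=7
a = -3: -3+-3=-6, -3+-1=-4, -3+4=1, -3+10=7, -3+12=9
a = -1: -1+-1=-2, -1+4=3, -1+10=9, -1+12=11
a = 4: 4+4=8, 4+10=14, 4+12=16
a = 10: 10+10=20, 10+12=22
a = 12: 12+12=24
Distinct sums: {-10, -8, -6, -4, -2, -1, 1, 3, 5, 7, 8, 9, 11, 14, 16, 20, 22, 24}
|A + A| = 18

|A + A| = 18


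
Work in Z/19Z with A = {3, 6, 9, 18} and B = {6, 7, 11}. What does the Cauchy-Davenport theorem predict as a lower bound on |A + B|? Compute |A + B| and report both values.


Cauchy-Davenport: |A + B| ≥ min(p, |A| + |B| - 1) for A, B nonempty in Z/pZ.
|A| = 4, |B| = 3, p = 19.
CD lower bound = min(19, 4 + 3 - 1) = min(19, 6) = 6.
Compute A + B mod 19 directly:
a = 3: 3+6=9, 3+7=10, 3+11=14
a = 6: 6+6=12, 6+7=13, 6+11=17
a = 9: 9+6=15, 9+7=16, 9+11=1
a = 18: 18+6=5, 18+7=6, 18+11=10
A + B = {1, 5, 6, 9, 10, 12, 13, 14, 15, 16, 17}, so |A + B| = 11.
Verify: 11 ≥ 6? Yes ✓.

CD lower bound = 6, actual |A + B| = 11.


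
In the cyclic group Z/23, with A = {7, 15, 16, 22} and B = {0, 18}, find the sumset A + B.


Work in Z/23Z: reduce every sum a + b modulo 23.
Enumerate all 8 pairs:
a = 7: 7+0=7, 7+18=2
a = 15: 15+0=15, 15+18=10
a = 16: 16+0=16, 16+18=11
a = 22: 22+0=22, 22+18=17
Distinct residues collected: {2, 7, 10, 11, 15, 16, 17, 22}
|A + B| = 8 (out of 23 total residues).

A + B = {2, 7, 10, 11, 15, 16, 17, 22}


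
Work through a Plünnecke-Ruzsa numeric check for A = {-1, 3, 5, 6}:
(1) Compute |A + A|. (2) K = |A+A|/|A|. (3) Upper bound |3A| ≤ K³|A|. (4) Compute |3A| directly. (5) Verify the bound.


|A| = 4.
Step 1: Compute A + A by enumerating all 16 pairs.
A + A = {-2, 2, 4, 5, 6, 8, 9, 10, 11, 12}, so |A + A| = 10.
Step 2: Doubling constant K = |A + A|/|A| = 10/4 = 10/4 ≈ 2.5000.
Step 3: Plünnecke-Ruzsa gives |3A| ≤ K³·|A| = (2.5000)³ · 4 ≈ 62.5000.
Step 4: Compute 3A = A + A + A directly by enumerating all triples (a,b,c) ∈ A³; |3A| = 17.
Step 5: Check 17 ≤ 62.5000? Yes ✓.

K = 10/4, Plünnecke-Ruzsa bound K³|A| ≈ 62.5000, |3A| = 17, inequality holds.


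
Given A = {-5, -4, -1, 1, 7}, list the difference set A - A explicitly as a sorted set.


A - A = {a - a' : a, a' ∈ A}.
Compute a - a' for each ordered pair (a, a'):
a = -5: -5--5=0, -5--4=-1, -5--1=-4, -5-1=-6, -5-7=-12
a = -4: -4--5=1, -4--4=0, -4--1=-3, -4-1=-5, -4-7=-11
a = -1: -1--5=4, -1--4=3, -1--1=0, -1-1=-2, -1-7=-8
a = 1: 1--5=6, 1--4=5, 1--1=2, 1-1=0, 1-7=-6
a = 7: 7--5=12, 7--4=11, 7--1=8, 7-1=6, 7-7=0
Collecting distinct values (and noting 0 appears from a-a):
A - A = {-12, -11, -8, -6, -5, -4, -3, -2, -1, 0, 1, 2, 3, 4, 5, 6, 8, 11, 12}
|A - A| = 19

A - A = {-12, -11, -8, -6, -5, -4, -3, -2, -1, 0, 1, 2, 3, 4, 5, 6, 8, 11, 12}


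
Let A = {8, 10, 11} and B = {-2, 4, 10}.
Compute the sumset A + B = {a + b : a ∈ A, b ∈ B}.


A + B = {a + b : a ∈ A, b ∈ B}.
Enumerate all |A|·|B| = 3·3 = 9 pairs (a, b) and collect distinct sums.
a = 8: 8+-2=6, 8+4=12, 8+10=18
a = 10: 10+-2=8, 10+4=14, 10+10=20
a = 11: 11+-2=9, 11+4=15, 11+10=21
Collecting distinct sums: A + B = {6, 8, 9, 12, 14, 15, 18, 20, 21}
|A + B| = 9

A + B = {6, 8, 9, 12, 14, 15, 18, 20, 21}


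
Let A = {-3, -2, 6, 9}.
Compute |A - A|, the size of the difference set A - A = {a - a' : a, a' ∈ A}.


A - A = {a - a' : a, a' ∈ A}; |A| = 4.
Bounds: 2|A|-1 ≤ |A - A| ≤ |A|² - |A| + 1, i.e. 7 ≤ |A - A| ≤ 13.
Note: 0 ∈ A - A always (from a - a). The set is symmetric: if d ∈ A - A then -d ∈ A - A.
Enumerate nonzero differences d = a - a' with a > a' (then include -d):
Positive differences: {1, 3, 8, 9, 11, 12}
Full difference set: {0} ∪ (positive diffs) ∪ (negative diffs).
|A - A| = 1 + 2·6 = 13 (matches direct enumeration: 13).

|A - A| = 13


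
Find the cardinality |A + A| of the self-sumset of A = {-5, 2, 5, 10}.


A + A = {a + a' : a, a' ∈ A}; |A| = 4.
General bounds: 2|A| - 1 ≤ |A + A| ≤ |A|(|A|+1)/2, i.e. 7 ≤ |A + A| ≤ 10.
Lower bound 2|A|-1 is attained iff A is an arithmetic progression.
Enumerate sums a + a' for a ≤ a' (symmetric, so this suffices):
a = -5: -5+-5=-10, -5+2=-3, -5+5=0, -5+10=5
a = 2: 2+2=4, 2+5=7, 2+10=12
a = 5: 5+5=10, 5+10=15
a = 10: 10+10=20
Distinct sums: {-10, -3, 0, 4, 5, 7, 10, 12, 15, 20}
|A + A| = 10

|A + A| = 10


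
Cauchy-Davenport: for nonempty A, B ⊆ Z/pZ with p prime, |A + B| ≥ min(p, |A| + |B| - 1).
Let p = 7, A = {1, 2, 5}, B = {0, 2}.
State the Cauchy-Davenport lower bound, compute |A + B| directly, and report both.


Cauchy-Davenport: |A + B| ≥ min(p, |A| + |B| - 1) for A, B nonempty in Z/pZ.
|A| = 3, |B| = 2, p = 7.
CD lower bound = min(7, 3 + 2 - 1) = min(7, 4) = 4.
Compute A + B mod 7 directly:
a = 1: 1+0=1, 1+2=3
a = 2: 2+0=2, 2+2=4
a = 5: 5+0=5, 5+2=0
A + B = {0, 1, 2, 3, 4, 5}, so |A + B| = 6.
Verify: 6 ≥ 4? Yes ✓.

CD lower bound = 4, actual |A + B| = 6.


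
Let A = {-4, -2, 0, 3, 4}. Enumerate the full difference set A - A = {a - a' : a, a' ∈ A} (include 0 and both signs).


A - A = {a - a' : a, a' ∈ A}.
Compute a - a' for each ordered pair (a, a'):
a = -4: -4--4=0, -4--2=-2, -4-0=-4, -4-3=-7, -4-4=-8
a = -2: -2--4=2, -2--2=0, -2-0=-2, -2-3=-5, -2-4=-6
a = 0: 0--4=4, 0--2=2, 0-0=0, 0-3=-3, 0-4=-4
a = 3: 3--4=7, 3--2=5, 3-0=3, 3-3=0, 3-4=-1
a = 4: 4--4=8, 4--2=6, 4-0=4, 4-3=1, 4-4=0
Collecting distinct values (and noting 0 appears from a-a):
A - A = {-8, -7, -6, -5, -4, -3, -2, -1, 0, 1, 2, 3, 4, 5, 6, 7, 8}
|A - A| = 17

A - A = {-8, -7, -6, -5, -4, -3, -2, -1, 0, 1, 2, 3, 4, 5, 6, 7, 8}


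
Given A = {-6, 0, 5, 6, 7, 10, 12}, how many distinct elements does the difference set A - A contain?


A - A = {a - a' : a, a' ∈ A}; |A| = 7.
Bounds: 2|A|-1 ≤ |A - A| ≤ |A|² - |A| + 1, i.e. 13 ≤ |A - A| ≤ 43.
Note: 0 ∈ A - A always (from a - a). The set is symmetric: if d ∈ A - A then -d ∈ A - A.
Enumerate nonzero differences d = a - a' with a > a' (then include -d):
Positive differences: {1, 2, 3, 4, 5, 6, 7, 10, 11, 12, 13, 16, 18}
Full difference set: {0} ∪ (positive diffs) ∪ (negative diffs).
|A - A| = 1 + 2·13 = 27 (matches direct enumeration: 27).

|A - A| = 27


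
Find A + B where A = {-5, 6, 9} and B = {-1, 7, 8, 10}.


A + B = {a + b : a ∈ A, b ∈ B}.
Enumerate all |A|·|B| = 3·4 = 12 pairs (a, b) and collect distinct sums.
a = -5: -5+-1=-6, -5+7=2, -5+8=3, -5+10=5
a = 6: 6+-1=5, 6+7=13, 6+8=14, 6+10=16
a = 9: 9+-1=8, 9+7=16, 9+8=17, 9+10=19
Collecting distinct sums: A + B = {-6, 2, 3, 5, 8, 13, 14, 16, 17, 19}
|A + B| = 10

A + B = {-6, 2, 3, 5, 8, 13, 14, 16, 17, 19}


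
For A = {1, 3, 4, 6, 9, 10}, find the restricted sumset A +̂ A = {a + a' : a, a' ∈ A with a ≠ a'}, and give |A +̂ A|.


Restricted sumset: A +̂ A = {a + a' : a ∈ A, a' ∈ A, a ≠ a'}.
Equivalently, take A + A and drop any sum 2a that is achievable ONLY as a + a for a ∈ A (i.e. sums representable only with equal summands).
Enumerate pairs (a, a') with a < a' (symmetric, so each unordered pair gives one sum; this covers all a ≠ a'):
  1 + 3 = 4
  1 + 4 = 5
  1 + 6 = 7
  1 + 9 = 10
  1 + 10 = 11
  3 + 4 = 7
  3 + 6 = 9
  3 + 9 = 12
  3 + 10 = 13
  4 + 6 = 10
  4 + 9 = 13
  4 + 10 = 14
  6 + 9 = 15
  6 + 10 = 16
  9 + 10 = 19
Collected distinct sums: {4, 5, 7, 9, 10, 11, 12, 13, 14, 15, 16, 19}
|A +̂ A| = 12
(Reference bound: |A +̂ A| ≥ 2|A| - 3 for |A| ≥ 2, with |A| = 6 giving ≥ 9.)

|A +̂ A| = 12


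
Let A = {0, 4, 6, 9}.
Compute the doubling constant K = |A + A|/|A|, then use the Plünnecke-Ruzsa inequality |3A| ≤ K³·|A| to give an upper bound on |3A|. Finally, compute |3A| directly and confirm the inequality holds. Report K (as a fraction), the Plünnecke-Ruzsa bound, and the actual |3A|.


|A| = 4.
Step 1: Compute A + A by enumerating all 16 pairs.
A + A = {0, 4, 6, 8, 9, 10, 12, 13, 15, 18}, so |A + A| = 10.
Step 2: Doubling constant K = |A + A|/|A| = 10/4 = 10/4 ≈ 2.5000.
Step 3: Plünnecke-Ruzsa gives |3A| ≤ K³·|A| = (2.5000)³ · 4 ≈ 62.5000.
Step 4: Compute 3A = A + A + A directly by enumerating all triples (a,b,c) ∈ A³; |3A| = 18.
Step 5: Check 18 ≤ 62.5000? Yes ✓.

K = 10/4, Plünnecke-Ruzsa bound K³|A| ≈ 62.5000, |3A| = 18, inequality holds.


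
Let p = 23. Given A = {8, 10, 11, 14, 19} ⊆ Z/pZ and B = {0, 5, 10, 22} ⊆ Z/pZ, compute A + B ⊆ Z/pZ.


Work in Z/23Z: reduce every sum a + b modulo 23.
Enumerate all 20 pairs:
a = 8: 8+0=8, 8+5=13, 8+10=18, 8+22=7
a = 10: 10+0=10, 10+5=15, 10+10=20, 10+22=9
a = 11: 11+0=11, 11+5=16, 11+10=21, 11+22=10
a = 14: 14+0=14, 14+5=19, 14+10=1, 14+22=13
a = 19: 19+0=19, 19+5=1, 19+10=6, 19+22=18
Distinct residues collected: {1, 6, 7, 8, 9, 10, 11, 13, 14, 15, 16, 18, 19, 20, 21}
|A + B| = 15 (out of 23 total residues).

A + B = {1, 6, 7, 8, 9, 10, 11, 13, 14, 15, 16, 18, 19, 20, 21}


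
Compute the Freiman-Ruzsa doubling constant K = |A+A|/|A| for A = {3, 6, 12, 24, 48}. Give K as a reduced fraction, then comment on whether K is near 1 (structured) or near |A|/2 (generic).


|A| = 5.
Compute A + A by enumerating all 25 pairs.
A + A = {6, 9, 12, 15, 18, 24, 27, 30, 36, 48, 51, 54, 60, 72, 96}, so |A + A| = 15.
K = |A + A| / |A| = 15/5 = 3/1 ≈ 3.0000.
Reference: AP of size 5 gives K = 9/5 ≈ 1.8000; a fully generic set of size 5 gives K ≈ 3.0000.

|A| = 5, |A + A| = 15, K = 15/5 = 3/1.


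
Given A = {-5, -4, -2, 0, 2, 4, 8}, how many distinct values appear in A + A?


A + A = {a + a' : a, a' ∈ A}; |A| = 7.
General bounds: 2|A| - 1 ≤ |A + A| ≤ |A|(|A|+1)/2, i.e. 13 ≤ |A + A| ≤ 28.
Lower bound 2|A|-1 is attained iff A is an arithmetic progression.
Enumerate sums a + a' for a ≤ a' (symmetric, so this suffices):
a = -5: -5+-5=-10, -5+-4=-9, -5+-2=-7, -5+0=-5, -5+2=-3, -5+4=-1, -5+8=3
a = -4: -4+-4=-8, -4+-2=-6, -4+0=-4, -4+2=-2, -4+4=0, -4+8=4
a = -2: -2+-2=-4, -2+0=-2, -2+2=0, -2+4=2, -2+8=6
a = 0: 0+0=0, 0+2=2, 0+4=4, 0+8=8
a = 2: 2+2=4, 2+4=6, 2+8=10
a = 4: 4+4=8, 4+8=12
a = 8: 8+8=16
Distinct sums: {-10, -9, -8, -7, -6, -5, -4, -3, -2, -1, 0, 2, 3, 4, 6, 8, 10, 12, 16}
|A + A| = 19

|A + A| = 19


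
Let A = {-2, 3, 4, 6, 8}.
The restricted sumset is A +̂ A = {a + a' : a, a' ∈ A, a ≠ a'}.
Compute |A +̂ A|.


Restricted sumset: A +̂ A = {a + a' : a ∈ A, a' ∈ A, a ≠ a'}.
Equivalently, take A + A and drop any sum 2a that is achievable ONLY as a + a for a ∈ A (i.e. sums representable only with equal summands).
Enumerate pairs (a, a') with a < a' (symmetric, so each unordered pair gives one sum; this covers all a ≠ a'):
  -2 + 3 = 1
  -2 + 4 = 2
  -2 + 6 = 4
  -2 + 8 = 6
  3 + 4 = 7
  3 + 6 = 9
  3 + 8 = 11
  4 + 6 = 10
  4 + 8 = 12
  6 + 8 = 14
Collected distinct sums: {1, 2, 4, 6, 7, 9, 10, 11, 12, 14}
|A +̂ A| = 10
(Reference bound: |A +̂ A| ≥ 2|A| - 3 for |A| ≥ 2, with |A| = 5 giving ≥ 7.)

|A +̂ A| = 10


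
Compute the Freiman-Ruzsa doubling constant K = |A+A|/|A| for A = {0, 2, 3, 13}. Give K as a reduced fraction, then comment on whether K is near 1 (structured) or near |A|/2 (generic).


|A| = 4.
Compute A + A by enumerating all 16 pairs.
A + A = {0, 2, 3, 4, 5, 6, 13, 15, 16, 26}, so |A + A| = 10.
K = |A + A| / |A| = 10/4 = 5/2 ≈ 2.5000.
Reference: AP of size 4 gives K = 7/4 ≈ 1.7500; a fully generic set of size 4 gives K ≈ 2.5000.

|A| = 4, |A + A| = 10, K = 10/4 = 5/2.


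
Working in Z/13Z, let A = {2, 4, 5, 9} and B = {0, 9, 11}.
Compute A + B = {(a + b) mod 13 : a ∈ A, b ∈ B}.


Work in Z/13Z: reduce every sum a + b modulo 13.
Enumerate all 12 pairs:
a = 2: 2+0=2, 2+9=11, 2+11=0
a = 4: 4+0=4, 4+9=0, 4+11=2
a = 5: 5+0=5, 5+9=1, 5+11=3
a = 9: 9+0=9, 9+9=5, 9+11=7
Distinct residues collected: {0, 1, 2, 3, 4, 5, 7, 9, 11}
|A + B| = 9 (out of 13 total residues).

A + B = {0, 1, 2, 3, 4, 5, 7, 9, 11}


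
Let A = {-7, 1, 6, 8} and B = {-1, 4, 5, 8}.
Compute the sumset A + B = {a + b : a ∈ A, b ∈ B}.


A + B = {a + b : a ∈ A, b ∈ B}.
Enumerate all |A|·|B| = 4·4 = 16 pairs (a, b) and collect distinct sums.
a = -7: -7+-1=-8, -7+4=-3, -7+5=-2, -7+8=1
a = 1: 1+-1=0, 1+4=5, 1+5=6, 1+8=9
a = 6: 6+-1=5, 6+4=10, 6+5=11, 6+8=14
a = 8: 8+-1=7, 8+4=12, 8+5=13, 8+8=16
Collecting distinct sums: A + B = {-8, -3, -2, 0, 1, 5, 6, 7, 9, 10, 11, 12, 13, 14, 16}
|A + B| = 15

A + B = {-8, -3, -2, 0, 1, 5, 6, 7, 9, 10, 11, 12, 13, 14, 16}


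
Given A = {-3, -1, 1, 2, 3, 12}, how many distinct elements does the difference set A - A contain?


A - A = {a - a' : a, a' ∈ A}; |A| = 6.
Bounds: 2|A|-1 ≤ |A - A| ≤ |A|² - |A| + 1, i.e. 11 ≤ |A - A| ≤ 31.
Note: 0 ∈ A - A always (from a - a). The set is symmetric: if d ∈ A - A then -d ∈ A - A.
Enumerate nonzero differences d = a - a' with a > a' (then include -d):
Positive differences: {1, 2, 3, 4, 5, 6, 9, 10, 11, 13, 15}
Full difference set: {0} ∪ (positive diffs) ∪ (negative diffs).
|A - A| = 1 + 2·11 = 23 (matches direct enumeration: 23).

|A - A| = 23


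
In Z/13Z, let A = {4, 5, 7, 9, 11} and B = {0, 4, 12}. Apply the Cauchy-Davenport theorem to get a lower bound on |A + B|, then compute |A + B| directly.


Cauchy-Davenport: |A + B| ≥ min(p, |A| + |B| - 1) for A, B nonempty in Z/pZ.
|A| = 5, |B| = 3, p = 13.
CD lower bound = min(13, 5 + 3 - 1) = min(13, 7) = 7.
Compute A + B mod 13 directly:
a = 4: 4+0=4, 4+4=8, 4+12=3
a = 5: 5+0=5, 5+4=9, 5+12=4
a = 7: 7+0=7, 7+4=11, 7+12=6
a = 9: 9+0=9, 9+4=0, 9+12=8
a = 11: 11+0=11, 11+4=2, 11+12=10
A + B = {0, 2, 3, 4, 5, 6, 7, 8, 9, 10, 11}, so |A + B| = 11.
Verify: 11 ≥ 7? Yes ✓.

CD lower bound = 7, actual |A + B| = 11.


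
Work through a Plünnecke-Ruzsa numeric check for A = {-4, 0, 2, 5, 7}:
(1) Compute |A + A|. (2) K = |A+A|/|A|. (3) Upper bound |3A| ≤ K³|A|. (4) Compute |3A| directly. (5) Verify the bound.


|A| = 5.
Step 1: Compute A + A by enumerating all 25 pairs.
A + A = {-8, -4, -2, 0, 1, 2, 3, 4, 5, 7, 9, 10, 12, 14}, so |A + A| = 14.
Step 2: Doubling constant K = |A + A|/|A| = 14/5 = 14/5 ≈ 2.8000.
Step 3: Plünnecke-Ruzsa gives |3A| ≤ K³·|A| = (2.8000)³ · 5 ≈ 109.7600.
Step 4: Compute 3A = A + A + A directly by enumerating all triples (a,b,c) ∈ A³; |3A| = 26.
Step 5: Check 26 ≤ 109.7600? Yes ✓.

K = 14/5, Plünnecke-Ruzsa bound K³|A| ≈ 109.7600, |3A| = 26, inequality holds.


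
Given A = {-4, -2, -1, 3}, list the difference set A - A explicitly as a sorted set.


A - A = {a - a' : a, a' ∈ A}.
Compute a - a' for each ordered pair (a, a'):
a = -4: -4--4=0, -4--2=-2, -4--1=-3, -4-3=-7
a = -2: -2--4=2, -2--2=0, -2--1=-1, -2-3=-5
a = -1: -1--4=3, -1--2=1, -1--1=0, -1-3=-4
a = 3: 3--4=7, 3--2=5, 3--1=4, 3-3=0
Collecting distinct values (and noting 0 appears from a-a):
A - A = {-7, -5, -4, -3, -2, -1, 0, 1, 2, 3, 4, 5, 7}
|A - A| = 13

A - A = {-7, -5, -4, -3, -2, -1, 0, 1, 2, 3, 4, 5, 7}


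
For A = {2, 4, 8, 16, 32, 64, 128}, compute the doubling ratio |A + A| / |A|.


|A| = 7.
Compute A + A by enumerating all 49 pairs.
A + A = {4, 6, 8, 10, 12, 16, 18, 20, 24, 32, 34, 36, 40, 48, 64, 66, 68, 72, 80, 96, 128, 130, 132, 136, 144, 160, 192, 256}, so |A + A| = 28.
K = |A + A| / |A| = 28/7 = 4/1 ≈ 4.0000.
Reference: AP of size 7 gives K = 13/7 ≈ 1.8571; a fully generic set of size 7 gives K ≈ 4.0000.

|A| = 7, |A + A| = 28, K = 28/7 = 4/1.


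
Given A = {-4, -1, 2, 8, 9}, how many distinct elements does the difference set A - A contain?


A - A = {a - a' : a, a' ∈ A}; |A| = 5.
Bounds: 2|A|-1 ≤ |A - A| ≤ |A|² - |A| + 1, i.e. 9 ≤ |A - A| ≤ 21.
Note: 0 ∈ A - A always (from a - a). The set is symmetric: if d ∈ A - A then -d ∈ A - A.
Enumerate nonzero differences d = a - a' with a > a' (then include -d):
Positive differences: {1, 3, 6, 7, 9, 10, 12, 13}
Full difference set: {0} ∪ (positive diffs) ∪ (negative diffs).
|A - A| = 1 + 2·8 = 17 (matches direct enumeration: 17).

|A - A| = 17


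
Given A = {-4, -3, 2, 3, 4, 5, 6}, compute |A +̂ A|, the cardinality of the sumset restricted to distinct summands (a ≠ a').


Restricted sumset: A +̂ A = {a + a' : a ∈ A, a' ∈ A, a ≠ a'}.
Equivalently, take A + A and drop any sum 2a that is achievable ONLY as a + a for a ∈ A (i.e. sums representable only with equal summands).
Enumerate pairs (a, a') with a < a' (symmetric, so each unordered pair gives one sum; this covers all a ≠ a'):
  -4 + -3 = -7
  -4 + 2 = -2
  -4 + 3 = -1
  -4 + 4 = 0
  -4 + 5 = 1
  -4 + 6 = 2
  -3 + 2 = -1
  -3 + 3 = 0
  -3 + 4 = 1
  -3 + 5 = 2
  -3 + 6 = 3
  2 + 3 = 5
  2 + 4 = 6
  2 + 5 = 7
  2 + 6 = 8
  3 + 4 = 7
  3 + 5 = 8
  3 + 6 = 9
  4 + 5 = 9
  4 + 6 = 10
  5 + 6 = 11
Collected distinct sums: {-7, -2, -1, 0, 1, 2, 3, 5, 6, 7, 8, 9, 10, 11}
|A +̂ A| = 14
(Reference bound: |A +̂ A| ≥ 2|A| - 3 for |A| ≥ 2, with |A| = 7 giving ≥ 11.)

|A +̂ A| = 14


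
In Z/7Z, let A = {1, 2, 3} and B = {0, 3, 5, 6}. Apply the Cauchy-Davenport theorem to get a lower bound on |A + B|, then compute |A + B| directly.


Cauchy-Davenport: |A + B| ≥ min(p, |A| + |B| - 1) for A, B nonempty in Z/pZ.
|A| = 3, |B| = 4, p = 7.
CD lower bound = min(7, 3 + 4 - 1) = min(7, 6) = 6.
Compute A + B mod 7 directly:
a = 1: 1+0=1, 1+3=4, 1+5=6, 1+6=0
a = 2: 2+0=2, 2+3=5, 2+5=0, 2+6=1
a = 3: 3+0=3, 3+3=6, 3+5=1, 3+6=2
A + B = {0, 1, 2, 3, 4, 5, 6}, so |A + B| = 7.
Verify: 7 ≥ 6? Yes ✓.

CD lower bound = 6, actual |A + B| = 7.


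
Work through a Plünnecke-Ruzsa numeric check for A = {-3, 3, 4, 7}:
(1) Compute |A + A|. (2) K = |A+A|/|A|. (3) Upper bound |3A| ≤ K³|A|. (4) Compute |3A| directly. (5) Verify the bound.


|A| = 4.
Step 1: Compute A + A by enumerating all 16 pairs.
A + A = {-6, 0, 1, 4, 6, 7, 8, 10, 11, 14}, so |A + A| = 10.
Step 2: Doubling constant K = |A + A|/|A| = 10/4 = 10/4 ≈ 2.5000.
Step 3: Plünnecke-Ruzsa gives |3A| ≤ K³·|A| = (2.5000)³ · 4 ≈ 62.5000.
Step 4: Compute 3A = A + A + A directly by enumerating all triples (a,b,c) ∈ A³; |3A| = 19.
Step 5: Check 19 ≤ 62.5000? Yes ✓.

K = 10/4, Plünnecke-Ruzsa bound K³|A| ≈ 62.5000, |3A| = 19, inequality holds.


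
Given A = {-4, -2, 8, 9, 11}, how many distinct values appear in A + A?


A + A = {a + a' : a, a' ∈ A}; |A| = 5.
General bounds: 2|A| - 1 ≤ |A + A| ≤ |A|(|A|+1)/2, i.e. 9 ≤ |A + A| ≤ 15.
Lower bound 2|A|-1 is attained iff A is an arithmetic progression.
Enumerate sums a + a' for a ≤ a' (symmetric, so this suffices):
a = -4: -4+-4=-8, -4+-2=-6, -4+8=4, -4+9=5, -4+11=7
a = -2: -2+-2=-4, -2+8=6, -2+9=7, -2+11=9
a = 8: 8+8=16, 8+9=17, 8+11=19
a = 9: 9+9=18, 9+11=20
a = 11: 11+11=22
Distinct sums: {-8, -6, -4, 4, 5, 6, 7, 9, 16, 17, 18, 19, 20, 22}
|A + A| = 14

|A + A| = 14


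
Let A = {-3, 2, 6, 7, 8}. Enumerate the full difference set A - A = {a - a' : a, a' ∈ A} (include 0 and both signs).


A - A = {a - a' : a, a' ∈ A}.
Compute a - a' for each ordered pair (a, a'):
a = -3: -3--3=0, -3-2=-5, -3-6=-9, -3-7=-10, -3-8=-11
a = 2: 2--3=5, 2-2=0, 2-6=-4, 2-7=-5, 2-8=-6
a = 6: 6--3=9, 6-2=4, 6-6=0, 6-7=-1, 6-8=-2
a = 7: 7--3=10, 7-2=5, 7-6=1, 7-7=0, 7-8=-1
a = 8: 8--3=11, 8-2=6, 8-6=2, 8-7=1, 8-8=0
Collecting distinct values (and noting 0 appears from a-a):
A - A = {-11, -10, -9, -6, -5, -4, -2, -1, 0, 1, 2, 4, 5, 6, 9, 10, 11}
|A - A| = 17

A - A = {-11, -10, -9, -6, -5, -4, -2, -1, 0, 1, 2, 4, 5, 6, 9, 10, 11}


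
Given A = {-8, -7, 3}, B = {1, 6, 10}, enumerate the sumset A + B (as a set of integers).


A + B = {a + b : a ∈ A, b ∈ B}.
Enumerate all |A|·|B| = 3·3 = 9 pairs (a, b) and collect distinct sums.
a = -8: -8+1=-7, -8+6=-2, -8+10=2
a = -7: -7+1=-6, -7+6=-1, -7+10=3
a = 3: 3+1=4, 3+6=9, 3+10=13
Collecting distinct sums: A + B = {-7, -6, -2, -1, 2, 3, 4, 9, 13}
|A + B| = 9

A + B = {-7, -6, -2, -1, 2, 3, 4, 9, 13}


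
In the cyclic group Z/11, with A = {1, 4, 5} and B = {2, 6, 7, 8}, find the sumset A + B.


Work in Z/11Z: reduce every sum a + b modulo 11.
Enumerate all 12 pairs:
a = 1: 1+2=3, 1+6=7, 1+7=8, 1+8=9
a = 4: 4+2=6, 4+6=10, 4+7=0, 4+8=1
a = 5: 5+2=7, 5+6=0, 5+7=1, 5+8=2
Distinct residues collected: {0, 1, 2, 3, 6, 7, 8, 9, 10}
|A + B| = 9 (out of 11 total residues).

A + B = {0, 1, 2, 3, 6, 7, 8, 9, 10}


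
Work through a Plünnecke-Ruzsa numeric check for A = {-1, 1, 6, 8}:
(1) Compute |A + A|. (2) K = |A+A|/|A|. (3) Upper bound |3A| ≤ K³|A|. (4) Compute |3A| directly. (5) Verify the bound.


|A| = 4.
Step 1: Compute A + A by enumerating all 16 pairs.
A + A = {-2, 0, 2, 5, 7, 9, 12, 14, 16}, so |A + A| = 9.
Step 2: Doubling constant K = |A + A|/|A| = 9/4 = 9/4 ≈ 2.2500.
Step 3: Plünnecke-Ruzsa gives |3A| ≤ K³·|A| = (2.2500)³ · 4 ≈ 45.5625.
Step 4: Compute 3A = A + A + A directly by enumerating all triples (a,b,c) ∈ A³; |3A| = 16.
Step 5: Check 16 ≤ 45.5625? Yes ✓.

K = 9/4, Plünnecke-Ruzsa bound K³|A| ≈ 45.5625, |3A| = 16, inequality holds.


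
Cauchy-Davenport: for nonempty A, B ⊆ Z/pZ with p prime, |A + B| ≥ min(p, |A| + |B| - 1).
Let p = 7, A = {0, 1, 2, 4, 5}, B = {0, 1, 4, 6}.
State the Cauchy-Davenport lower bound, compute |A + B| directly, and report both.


Cauchy-Davenport: |A + B| ≥ min(p, |A| + |B| - 1) for A, B nonempty in Z/pZ.
|A| = 5, |B| = 4, p = 7.
CD lower bound = min(7, 5 + 4 - 1) = min(7, 8) = 7.
Compute A + B mod 7 directly:
a = 0: 0+0=0, 0+1=1, 0+4=4, 0+6=6
a = 1: 1+0=1, 1+1=2, 1+4=5, 1+6=0
a = 2: 2+0=2, 2+1=3, 2+4=6, 2+6=1
a = 4: 4+0=4, 4+1=5, 4+4=1, 4+6=3
a = 5: 5+0=5, 5+1=6, 5+4=2, 5+6=4
A + B = {0, 1, 2, 3, 4, 5, 6}, so |A + B| = 7.
Verify: 7 ≥ 7? Yes ✓.

CD lower bound = 7, actual |A + B| = 7.


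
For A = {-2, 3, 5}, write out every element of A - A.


A - A = {a - a' : a, a' ∈ A}.
Compute a - a' for each ordered pair (a, a'):
a = -2: -2--2=0, -2-3=-5, -2-5=-7
a = 3: 3--2=5, 3-3=0, 3-5=-2
a = 5: 5--2=7, 5-3=2, 5-5=0
Collecting distinct values (and noting 0 appears from a-a):
A - A = {-7, -5, -2, 0, 2, 5, 7}
|A - A| = 7

A - A = {-7, -5, -2, 0, 2, 5, 7}


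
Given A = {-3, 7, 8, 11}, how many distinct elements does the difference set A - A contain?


A - A = {a - a' : a, a' ∈ A}; |A| = 4.
Bounds: 2|A|-1 ≤ |A - A| ≤ |A|² - |A| + 1, i.e. 7 ≤ |A - A| ≤ 13.
Note: 0 ∈ A - A always (from a - a). The set is symmetric: if d ∈ A - A then -d ∈ A - A.
Enumerate nonzero differences d = a - a' with a > a' (then include -d):
Positive differences: {1, 3, 4, 10, 11, 14}
Full difference set: {0} ∪ (positive diffs) ∪ (negative diffs).
|A - A| = 1 + 2·6 = 13 (matches direct enumeration: 13).

|A - A| = 13


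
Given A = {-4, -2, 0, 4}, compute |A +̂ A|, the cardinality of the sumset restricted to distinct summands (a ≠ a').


Restricted sumset: A +̂ A = {a + a' : a ∈ A, a' ∈ A, a ≠ a'}.
Equivalently, take A + A and drop any sum 2a that is achievable ONLY as a + a for a ∈ A (i.e. sums representable only with equal summands).
Enumerate pairs (a, a') with a < a' (symmetric, so each unordered pair gives one sum; this covers all a ≠ a'):
  -4 + -2 = -6
  -4 + 0 = -4
  -4 + 4 = 0
  -2 + 0 = -2
  -2 + 4 = 2
  0 + 4 = 4
Collected distinct sums: {-6, -4, -2, 0, 2, 4}
|A +̂ A| = 6
(Reference bound: |A +̂ A| ≥ 2|A| - 3 for |A| ≥ 2, with |A| = 4 giving ≥ 5.)

|A +̂ A| = 6


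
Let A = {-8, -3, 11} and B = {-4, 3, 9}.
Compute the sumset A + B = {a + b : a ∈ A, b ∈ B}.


A + B = {a + b : a ∈ A, b ∈ B}.
Enumerate all |A|·|B| = 3·3 = 9 pairs (a, b) and collect distinct sums.
a = -8: -8+-4=-12, -8+3=-5, -8+9=1
a = -3: -3+-4=-7, -3+3=0, -3+9=6
a = 11: 11+-4=7, 11+3=14, 11+9=20
Collecting distinct sums: A + B = {-12, -7, -5, 0, 1, 6, 7, 14, 20}
|A + B| = 9

A + B = {-12, -7, -5, 0, 1, 6, 7, 14, 20}


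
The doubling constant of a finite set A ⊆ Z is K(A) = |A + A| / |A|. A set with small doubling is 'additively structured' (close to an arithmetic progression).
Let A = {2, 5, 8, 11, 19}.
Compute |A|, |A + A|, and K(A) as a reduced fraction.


|A| = 5.
Compute A + A by enumerating all 25 pairs.
A + A = {4, 7, 10, 13, 16, 19, 21, 22, 24, 27, 30, 38}, so |A + A| = 12.
K = |A + A| / |A| = 12/5 (already in lowest terms) ≈ 2.4000.
Reference: AP of size 5 gives K = 9/5 ≈ 1.8000; a fully generic set of size 5 gives K ≈ 3.0000.

|A| = 5, |A + A| = 12, K = 12/5.


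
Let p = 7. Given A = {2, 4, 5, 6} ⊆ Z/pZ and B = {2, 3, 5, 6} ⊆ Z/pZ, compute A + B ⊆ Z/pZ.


Work in Z/7Z: reduce every sum a + b modulo 7.
Enumerate all 16 pairs:
a = 2: 2+2=4, 2+3=5, 2+5=0, 2+6=1
a = 4: 4+2=6, 4+3=0, 4+5=2, 4+6=3
a = 5: 5+2=0, 5+3=1, 5+5=3, 5+6=4
a = 6: 6+2=1, 6+3=2, 6+5=4, 6+6=5
Distinct residues collected: {0, 1, 2, 3, 4, 5, 6}
|A + B| = 7 (out of 7 total residues).

A + B = {0, 1, 2, 3, 4, 5, 6}


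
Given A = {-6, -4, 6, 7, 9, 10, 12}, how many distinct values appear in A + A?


A + A = {a + a' : a, a' ∈ A}; |A| = 7.
General bounds: 2|A| - 1 ≤ |A + A| ≤ |A|(|A|+1)/2, i.e. 13 ≤ |A + A| ≤ 28.
Lower bound 2|A|-1 is attained iff A is an arithmetic progression.
Enumerate sums a + a' for a ≤ a' (symmetric, so this suffices):
a = -6: -6+-6=-12, -6+-4=-10, -6+6=0, -6+7=1, -6+9=3, -6+10=4, -6+12=6
a = -4: -4+-4=-8, -4+6=2, -4+7=3, -4+9=5, -4+10=6, -4+12=8
a = 6: 6+6=12, 6+7=13, 6+9=15, 6+10=16, 6+12=18
a = 7: 7+7=14, 7+9=16, 7+10=17, 7+12=19
a = 9: 9+9=18, 9+10=19, 9+12=21
a = 10: 10+10=20, 10+12=22
a = 12: 12+12=24
Distinct sums: {-12, -10, -8, 0, 1, 2, 3, 4, 5, 6, 8, 12, 13, 14, 15, 16, 17, 18, 19, 20, 21, 22, 24}
|A + A| = 23

|A + A| = 23


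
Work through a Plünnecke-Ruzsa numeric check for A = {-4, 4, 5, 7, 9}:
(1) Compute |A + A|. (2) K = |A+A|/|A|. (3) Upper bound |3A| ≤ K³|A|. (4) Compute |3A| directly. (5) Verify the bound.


|A| = 5.
Step 1: Compute A + A by enumerating all 25 pairs.
A + A = {-8, 0, 1, 3, 5, 8, 9, 10, 11, 12, 13, 14, 16, 18}, so |A + A| = 14.
Step 2: Doubling constant K = |A + A|/|A| = 14/5 = 14/5 ≈ 2.8000.
Step 3: Plünnecke-Ruzsa gives |3A| ≤ K³·|A| = (2.8000)³ · 5 ≈ 109.7600.
Step 4: Compute 3A = A + A + A directly by enumerating all triples (a,b,c) ∈ A³; |3A| = 26.
Step 5: Check 26 ≤ 109.7600? Yes ✓.

K = 14/5, Plünnecke-Ruzsa bound K³|A| ≈ 109.7600, |3A| = 26, inequality holds.


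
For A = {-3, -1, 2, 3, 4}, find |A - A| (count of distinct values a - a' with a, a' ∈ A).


A - A = {a - a' : a, a' ∈ A}; |A| = 5.
Bounds: 2|A|-1 ≤ |A - A| ≤ |A|² - |A| + 1, i.e. 9 ≤ |A - A| ≤ 21.
Note: 0 ∈ A - A always (from a - a). The set is symmetric: if d ∈ A - A then -d ∈ A - A.
Enumerate nonzero differences d = a - a' with a > a' (then include -d):
Positive differences: {1, 2, 3, 4, 5, 6, 7}
Full difference set: {0} ∪ (positive diffs) ∪ (negative diffs).
|A - A| = 1 + 2·7 = 15 (matches direct enumeration: 15).

|A - A| = 15


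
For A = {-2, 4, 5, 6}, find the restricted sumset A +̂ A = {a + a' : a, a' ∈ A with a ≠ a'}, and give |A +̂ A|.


Restricted sumset: A +̂ A = {a + a' : a ∈ A, a' ∈ A, a ≠ a'}.
Equivalently, take A + A and drop any sum 2a that is achievable ONLY as a + a for a ∈ A (i.e. sums representable only with equal summands).
Enumerate pairs (a, a') with a < a' (symmetric, so each unordered pair gives one sum; this covers all a ≠ a'):
  -2 + 4 = 2
  -2 + 5 = 3
  -2 + 6 = 4
  4 + 5 = 9
  4 + 6 = 10
  5 + 6 = 11
Collected distinct sums: {2, 3, 4, 9, 10, 11}
|A +̂ A| = 6
(Reference bound: |A +̂ A| ≥ 2|A| - 3 for |A| ≥ 2, with |A| = 4 giving ≥ 5.)

|A +̂ A| = 6


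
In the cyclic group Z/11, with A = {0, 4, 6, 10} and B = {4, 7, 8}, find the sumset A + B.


Work in Z/11Z: reduce every sum a + b modulo 11.
Enumerate all 12 pairs:
a = 0: 0+4=4, 0+7=7, 0+8=8
a = 4: 4+4=8, 4+7=0, 4+8=1
a = 6: 6+4=10, 6+7=2, 6+8=3
a = 10: 10+4=3, 10+7=6, 10+8=7
Distinct residues collected: {0, 1, 2, 3, 4, 6, 7, 8, 10}
|A + B| = 9 (out of 11 total residues).

A + B = {0, 1, 2, 3, 4, 6, 7, 8, 10}


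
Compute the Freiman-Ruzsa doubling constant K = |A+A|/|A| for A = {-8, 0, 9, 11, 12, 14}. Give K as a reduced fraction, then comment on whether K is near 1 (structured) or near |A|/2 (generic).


|A| = 6.
Compute A + A by enumerating all 36 pairs.
A + A = {-16, -8, 0, 1, 3, 4, 6, 9, 11, 12, 14, 18, 20, 21, 22, 23, 24, 25, 26, 28}, so |A + A| = 20.
K = |A + A| / |A| = 20/6 = 10/3 ≈ 3.3333.
Reference: AP of size 6 gives K = 11/6 ≈ 1.8333; a fully generic set of size 6 gives K ≈ 3.5000.

|A| = 6, |A + A| = 20, K = 20/6 = 10/3.


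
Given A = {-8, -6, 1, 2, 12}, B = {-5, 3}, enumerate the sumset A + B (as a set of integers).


A + B = {a + b : a ∈ A, b ∈ B}.
Enumerate all |A|·|B| = 5·2 = 10 pairs (a, b) and collect distinct sums.
a = -8: -8+-5=-13, -8+3=-5
a = -6: -6+-5=-11, -6+3=-3
a = 1: 1+-5=-4, 1+3=4
a = 2: 2+-5=-3, 2+3=5
a = 12: 12+-5=7, 12+3=15
Collecting distinct sums: A + B = {-13, -11, -5, -4, -3, 4, 5, 7, 15}
|A + B| = 9

A + B = {-13, -11, -5, -4, -3, 4, 5, 7, 15}


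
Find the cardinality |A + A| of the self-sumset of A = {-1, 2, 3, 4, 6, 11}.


A + A = {a + a' : a, a' ∈ A}; |A| = 6.
General bounds: 2|A| - 1 ≤ |A + A| ≤ |A|(|A|+1)/2, i.e. 11 ≤ |A + A| ≤ 21.
Lower bound 2|A|-1 is attained iff A is an arithmetic progression.
Enumerate sums a + a' for a ≤ a' (symmetric, so this suffices):
a = -1: -1+-1=-2, -1+2=1, -1+3=2, -1+4=3, -1+6=5, -1+11=10
a = 2: 2+2=4, 2+3=5, 2+4=6, 2+6=8, 2+11=13
a = 3: 3+3=6, 3+4=7, 3+6=9, 3+11=14
a = 4: 4+4=8, 4+6=10, 4+11=15
a = 6: 6+6=12, 6+11=17
a = 11: 11+11=22
Distinct sums: {-2, 1, 2, 3, 4, 5, 6, 7, 8, 9, 10, 12, 13, 14, 15, 17, 22}
|A + A| = 17

|A + A| = 17


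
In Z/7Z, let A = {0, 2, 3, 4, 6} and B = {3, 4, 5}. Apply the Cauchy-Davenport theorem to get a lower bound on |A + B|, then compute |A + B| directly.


Cauchy-Davenport: |A + B| ≥ min(p, |A| + |B| - 1) for A, B nonempty in Z/pZ.
|A| = 5, |B| = 3, p = 7.
CD lower bound = min(7, 5 + 3 - 1) = min(7, 7) = 7.
Compute A + B mod 7 directly:
a = 0: 0+3=3, 0+4=4, 0+5=5
a = 2: 2+3=5, 2+4=6, 2+5=0
a = 3: 3+3=6, 3+4=0, 3+5=1
a = 4: 4+3=0, 4+4=1, 4+5=2
a = 6: 6+3=2, 6+4=3, 6+5=4
A + B = {0, 1, 2, 3, 4, 5, 6}, so |A + B| = 7.
Verify: 7 ≥ 7? Yes ✓.

CD lower bound = 7, actual |A + B| = 7.


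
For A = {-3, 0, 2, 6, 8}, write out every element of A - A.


A - A = {a - a' : a, a' ∈ A}.
Compute a - a' for each ordered pair (a, a'):
a = -3: -3--3=0, -3-0=-3, -3-2=-5, -3-6=-9, -3-8=-11
a = 0: 0--3=3, 0-0=0, 0-2=-2, 0-6=-6, 0-8=-8
a = 2: 2--3=5, 2-0=2, 2-2=0, 2-6=-4, 2-8=-6
a = 6: 6--3=9, 6-0=6, 6-2=4, 6-6=0, 6-8=-2
a = 8: 8--3=11, 8-0=8, 8-2=6, 8-6=2, 8-8=0
Collecting distinct values (and noting 0 appears from a-a):
A - A = {-11, -9, -8, -6, -5, -4, -3, -2, 0, 2, 3, 4, 5, 6, 8, 9, 11}
|A - A| = 17

A - A = {-11, -9, -8, -6, -5, -4, -3, -2, 0, 2, 3, 4, 5, 6, 8, 9, 11}


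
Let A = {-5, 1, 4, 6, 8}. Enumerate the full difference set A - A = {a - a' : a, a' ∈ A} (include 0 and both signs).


A - A = {a - a' : a, a' ∈ A}.
Compute a - a' for each ordered pair (a, a'):
a = -5: -5--5=0, -5-1=-6, -5-4=-9, -5-6=-11, -5-8=-13
a = 1: 1--5=6, 1-1=0, 1-4=-3, 1-6=-5, 1-8=-7
a = 4: 4--5=9, 4-1=3, 4-4=0, 4-6=-2, 4-8=-4
a = 6: 6--5=11, 6-1=5, 6-4=2, 6-6=0, 6-8=-2
a = 8: 8--5=13, 8-1=7, 8-4=4, 8-6=2, 8-8=0
Collecting distinct values (and noting 0 appears from a-a):
A - A = {-13, -11, -9, -7, -6, -5, -4, -3, -2, 0, 2, 3, 4, 5, 6, 7, 9, 11, 13}
|A - A| = 19

A - A = {-13, -11, -9, -7, -6, -5, -4, -3, -2, 0, 2, 3, 4, 5, 6, 7, 9, 11, 13}


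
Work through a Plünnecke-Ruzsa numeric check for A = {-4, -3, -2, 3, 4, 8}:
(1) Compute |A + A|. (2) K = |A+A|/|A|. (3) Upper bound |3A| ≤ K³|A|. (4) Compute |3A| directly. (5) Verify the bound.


|A| = 6.
Step 1: Compute A + A by enumerating all 36 pairs.
A + A = {-8, -7, -6, -5, -4, -1, 0, 1, 2, 4, 5, 6, 7, 8, 11, 12, 16}, so |A + A| = 17.
Step 2: Doubling constant K = |A + A|/|A| = 17/6 = 17/6 ≈ 2.8333.
Step 3: Plünnecke-Ruzsa gives |3A| ≤ K³·|A| = (2.8333)³ · 6 ≈ 136.4722.
Step 4: Compute 3A = A + A + A directly by enumerating all triples (a,b,c) ∈ A³; |3A| = 32.
Step 5: Check 32 ≤ 136.4722? Yes ✓.

K = 17/6, Plünnecke-Ruzsa bound K³|A| ≈ 136.4722, |3A| = 32, inequality holds.


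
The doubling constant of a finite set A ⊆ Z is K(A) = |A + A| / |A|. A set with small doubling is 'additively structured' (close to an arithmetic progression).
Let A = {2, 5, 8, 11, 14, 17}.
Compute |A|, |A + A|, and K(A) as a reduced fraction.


|A| = 6.
Compute A + A by enumerating all 36 pairs.
A + A = {4, 7, 10, 13, 16, 19, 22, 25, 28, 31, 34}, so |A + A| = 11.
K = |A + A| / |A| = 11/6 (already in lowest terms) ≈ 1.8333.
Reference: AP of size 6 gives K = 11/6 ≈ 1.8333; a fully generic set of size 6 gives K ≈ 3.5000.

|A| = 6, |A + A| = 11, K = 11/6.


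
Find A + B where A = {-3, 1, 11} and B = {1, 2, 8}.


A + B = {a + b : a ∈ A, b ∈ B}.
Enumerate all |A|·|B| = 3·3 = 9 pairs (a, b) and collect distinct sums.
a = -3: -3+1=-2, -3+2=-1, -3+8=5
a = 1: 1+1=2, 1+2=3, 1+8=9
a = 11: 11+1=12, 11+2=13, 11+8=19
Collecting distinct sums: A + B = {-2, -1, 2, 3, 5, 9, 12, 13, 19}
|A + B| = 9

A + B = {-2, -1, 2, 3, 5, 9, 12, 13, 19}


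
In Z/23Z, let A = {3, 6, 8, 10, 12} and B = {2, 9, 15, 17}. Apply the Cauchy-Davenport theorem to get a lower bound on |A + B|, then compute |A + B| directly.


Cauchy-Davenport: |A + B| ≥ min(p, |A| + |B| - 1) for A, B nonempty in Z/pZ.
|A| = 5, |B| = 4, p = 23.
CD lower bound = min(23, 5 + 4 - 1) = min(23, 8) = 8.
Compute A + B mod 23 directly:
a = 3: 3+2=5, 3+9=12, 3+15=18, 3+17=20
a = 6: 6+2=8, 6+9=15, 6+15=21, 6+17=0
a = 8: 8+2=10, 8+9=17, 8+15=0, 8+17=2
a = 10: 10+2=12, 10+9=19, 10+15=2, 10+17=4
a = 12: 12+2=14, 12+9=21, 12+15=4, 12+17=6
A + B = {0, 2, 4, 5, 6, 8, 10, 12, 14, 15, 17, 18, 19, 20, 21}, so |A + B| = 15.
Verify: 15 ≥ 8? Yes ✓.

CD lower bound = 8, actual |A + B| = 15.


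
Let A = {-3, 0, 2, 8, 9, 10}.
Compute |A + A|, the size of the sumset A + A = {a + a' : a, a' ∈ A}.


A + A = {a + a' : a, a' ∈ A}; |A| = 6.
General bounds: 2|A| - 1 ≤ |A + A| ≤ |A|(|A|+1)/2, i.e. 11 ≤ |A + A| ≤ 21.
Lower bound 2|A|-1 is attained iff A is an arithmetic progression.
Enumerate sums a + a' for a ≤ a' (symmetric, so this suffices):
a = -3: -3+-3=-6, -3+0=-3, -3+2=-1, -3+8=5, -3+9=6, -3+10=7
a = 0: 0+0=0, 0+2=2, 0+8=8, 0+9=9, 0+10=10
a = 2: 2+2=4, 2+8=10, 2+9=11, 2+10=12
a = 8: 8+8=16, 8+9=17, 8+10=18
a = 9: 9+9=18, 9+10=19
a = 10: 10+10=20
Distinct sums: {-6, -3, -1, 0, 2, 4, 5, 6, 7, 8, 9, 10, 11, 12, 16, 17, 18, 19, 20}
|A + A| = 19

|A + A| = 19


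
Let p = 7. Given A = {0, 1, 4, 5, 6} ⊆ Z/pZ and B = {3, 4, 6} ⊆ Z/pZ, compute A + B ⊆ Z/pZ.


Work in Z/7Z: reduce every sum a + b modulo 7.
Enumerate all 15 pairs:
a = 0: 0+3=3, 0+4=4, 0+6=6
a = 1: 1+3=4, 1+4=5, 1+6=0
a = 4: 4+3=0, 4+4=1, 4+6=3
a = 5: 5+3=1, 5+4=2, 5+6=4
a = 6: 6+3=2, 6+4=3, 6+6=5
Distinct residues collected: {0, 1, 2, 3, 4, 5, 6}
|A + B| = 7 (out of 7 total residues).

A + B = {0, 1, 2, 3, 4, 5, 6}


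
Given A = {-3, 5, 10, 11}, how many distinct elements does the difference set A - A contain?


A - A = {a - a' : a, a' ∈ A}; |A| = 4.
Bounds: 2|A|-1 ≤ |A - A| ≤ |A|² - |A| + 1, i.e. 7 ≤ |A - A| ≤ 13.
Note: 0 ∈ A - A always (from a - a). The set is symmetric: if d ∈ A - A then -d ∈ A - A.
Enumerate nonzero differences d = a - a' with a > a' (then include -d):
Positive differences: {1, 5, 6, 8, 13, 14}
Full difference set: {0} ∪ (positive diffs) ∪ (negative diffs).
|A - A| = 1 + 2·6 = 13 (matches direct enumeration: 13).

|A - A| = 13


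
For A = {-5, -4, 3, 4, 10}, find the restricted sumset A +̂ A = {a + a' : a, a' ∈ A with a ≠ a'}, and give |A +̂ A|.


Restricted sumset: A +̂ A = {a + a' : a ∈ A, a' ∈ A, a ≠ a'}.
Equivalently, take A + A and drop any sum 2a that is achievable ONLY as a + a for a ∈ A (i.e. sums representable only with equal summands).
Enumerate pairs (a, a') with a < a' (symmetric, so each unordered pair gives one sum; this covers all a ≠ a'):
  -5 + -4 = -9
  -5 + 3 = -2
  -5 + 4 = -1
  -5 + 10 = 5
  -4 + 3 = -1
  -4 + 4 = 0
  -4 + 10 = 6
  3 + 4 = 7
  3 + 10 = 13
  4 + 10 = 14
Collected distinct sums: {-9, -2, -1, 0, 5, 6, 7, 13, 14}
|A +̂ A| = 9
(Reference bound: |A +̂ A| ≥ 2|A| - 3 for |A| ≥ 2, with |A| = 5 giving ≥ 7.)

|A +̂ A| = 9


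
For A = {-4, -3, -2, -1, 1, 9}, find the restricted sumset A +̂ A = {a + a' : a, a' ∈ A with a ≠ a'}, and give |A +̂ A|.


Restricted sumset: A +̂ A = {a + a' : a ∈ A, a' ∈ A, a ≠ a'}.
Equivalently, take A + A and drop any sum 2a that is achievable ONLY as a + a for a ∈ A (i.e. sums representable only with equal summands).
Enumerate pairs (a, a') with a < a' (symmetric, so each unordered pair gives one sum; this covers all a ≠ a'):
  -4 + -3 = -7
  -4 + -2 = -6
  -4 + -1 = -5
  -4 + 1 = -3
  -4 + 9 = 5
  -3 + -2 = -5
  -3 + -1 = -4
  -3 + 1 = -2
  -3 + 9 = 6
  -2 + -1 = -3
  -2 + 1 = -1
  -2 + 9 = 7
  -1 + 1 = 0
  -1 + 9 = 8
  1 + 9 = 10
Collected distinct sums: {-7, -6, -5, -4, -3, -2, -1, 0, 5, 6, 7, 8, 10}
|A +̂ A| = 13
(Reference bound: |A +̂ A| ≥ 2|A| - 3 for |A| ≥ 2, with |A| = 6 giving ≥ 9.)

|A +̂ A| = 13


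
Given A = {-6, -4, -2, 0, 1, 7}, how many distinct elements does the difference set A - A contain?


A - A = {a - a' : a, a' ∈ A}; |A| = 6.
Bounds: 2|A|-1 ≤ |A - A| ≤ |A|² - |A| + 1, i.e. 11 ≤ |A - A| ≤ 31.
Note: 0 ∈ A - A always (from a - a). The set is symmetric: if d ∈ A - A then -d ∈ A - A.
Enumerate nonzero differences d = a - a' with a > a' (then include -d):
Positive differences: {1, 2, 3, 4, 5, 6, 7, 9, 11, 13}
Full difference set: {0} ∪ (positive diffs) ∪ (negative diffs).
|A - A| = 1 + 2·10 = 21 (matches direct enumeration: 21).

|A - A| = 21
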